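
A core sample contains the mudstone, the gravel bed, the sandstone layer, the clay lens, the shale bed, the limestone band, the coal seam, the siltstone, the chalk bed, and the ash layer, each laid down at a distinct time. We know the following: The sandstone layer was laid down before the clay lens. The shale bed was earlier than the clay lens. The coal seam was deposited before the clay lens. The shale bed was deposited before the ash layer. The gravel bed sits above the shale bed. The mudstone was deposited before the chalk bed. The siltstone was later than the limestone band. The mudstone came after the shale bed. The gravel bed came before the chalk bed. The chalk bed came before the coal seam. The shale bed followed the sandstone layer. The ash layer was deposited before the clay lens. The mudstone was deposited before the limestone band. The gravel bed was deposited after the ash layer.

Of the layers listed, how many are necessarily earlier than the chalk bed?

5

Directly stated before the chalk bed: the gravel bed and the mudstone.
The ash layer reaches the chalk bed via the ash layer → the gravel bed → the chalk bed.
The sandstone layer reaches the chalk bed via the sandstone layer → the shale bed → the gravel bed → the chalk bed.
The shale bed reaches the chalk bed via the shale bed → the gravel bed → the chalk bed.
That's the ash layer, the gravel bed, the mudstone, the sandstone layer, and the shale bed — 5 in all.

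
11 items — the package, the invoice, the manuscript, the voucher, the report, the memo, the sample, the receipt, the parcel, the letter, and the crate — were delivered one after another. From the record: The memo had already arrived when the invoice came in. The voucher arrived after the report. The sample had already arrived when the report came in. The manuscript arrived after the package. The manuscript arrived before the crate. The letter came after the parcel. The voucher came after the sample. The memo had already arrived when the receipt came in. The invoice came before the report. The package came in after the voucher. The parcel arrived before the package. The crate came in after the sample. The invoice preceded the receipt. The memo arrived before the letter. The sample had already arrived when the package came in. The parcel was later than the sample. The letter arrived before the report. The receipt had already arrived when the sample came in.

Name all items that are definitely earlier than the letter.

the invoice, the memo, the parcel, the receipt, the sample

Directly stated before the letter: the memo and the parcel.
The invoice reaches the letter via the invoice → the receipt → the sample → the parcel → the letter.
The receipt reaches the letter via the receipt → the sample → the parcel → the letter.
The sample reaches the letter via the sample → the parcel → the letter.
No chain forces the crate (or any of the others) ahead of the letter.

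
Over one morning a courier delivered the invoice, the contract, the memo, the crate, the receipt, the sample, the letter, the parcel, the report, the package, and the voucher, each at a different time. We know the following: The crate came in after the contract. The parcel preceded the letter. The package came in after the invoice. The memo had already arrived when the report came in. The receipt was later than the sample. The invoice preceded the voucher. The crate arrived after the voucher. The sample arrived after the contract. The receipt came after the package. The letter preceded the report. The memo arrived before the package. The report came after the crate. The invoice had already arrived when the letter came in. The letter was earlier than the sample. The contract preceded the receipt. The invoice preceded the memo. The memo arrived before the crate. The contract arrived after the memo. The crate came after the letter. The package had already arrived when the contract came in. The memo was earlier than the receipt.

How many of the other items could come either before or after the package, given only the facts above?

3

Forced before the package: the invoice and the memo; forced after the package: the contract, the crate, the receipt, the report, and the sample.
That leaves the letter, the parcel, and the voucher with no forced order relative to the package — 3.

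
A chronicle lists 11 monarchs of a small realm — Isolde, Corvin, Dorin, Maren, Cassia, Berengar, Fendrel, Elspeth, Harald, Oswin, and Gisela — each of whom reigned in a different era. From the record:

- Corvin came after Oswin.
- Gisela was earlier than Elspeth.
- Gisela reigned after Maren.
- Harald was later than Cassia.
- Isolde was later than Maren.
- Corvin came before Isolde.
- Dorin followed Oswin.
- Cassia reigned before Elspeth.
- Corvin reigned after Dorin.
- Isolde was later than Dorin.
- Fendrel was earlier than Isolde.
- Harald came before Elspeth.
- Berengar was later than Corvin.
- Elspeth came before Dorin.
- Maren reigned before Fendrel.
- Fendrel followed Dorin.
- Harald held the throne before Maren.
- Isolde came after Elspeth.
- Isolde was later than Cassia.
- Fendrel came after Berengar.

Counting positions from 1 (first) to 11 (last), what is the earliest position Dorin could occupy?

Cassia, Elspeth, Gisela, Harald, Maren, and Oswin must all come before Dorin — 6 forced predecessors.
Nothing else is forced ahead of Dorin, so their earliest slot is position 6 + 1 = 7.

7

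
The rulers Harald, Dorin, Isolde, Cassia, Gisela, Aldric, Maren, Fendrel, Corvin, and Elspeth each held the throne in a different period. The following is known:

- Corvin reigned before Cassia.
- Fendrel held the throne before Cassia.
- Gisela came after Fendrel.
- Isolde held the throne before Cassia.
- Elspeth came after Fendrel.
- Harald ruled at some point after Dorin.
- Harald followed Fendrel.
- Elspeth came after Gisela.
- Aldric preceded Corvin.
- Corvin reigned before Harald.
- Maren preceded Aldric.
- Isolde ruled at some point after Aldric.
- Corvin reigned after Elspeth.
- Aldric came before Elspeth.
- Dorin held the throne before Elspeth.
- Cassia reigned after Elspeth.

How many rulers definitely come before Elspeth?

Directly stated before Elspeth: Aldric, Dorin, Fendrel, and Gisela.
Maren reaches Elspeth via Maren → Aldric → Elspeth.
No chain forces Cassia (or any of the others) ahead of Elspeth.
That's Aldric, Dorin, Fendrel, Gisela, and Maren — 5 in all.

5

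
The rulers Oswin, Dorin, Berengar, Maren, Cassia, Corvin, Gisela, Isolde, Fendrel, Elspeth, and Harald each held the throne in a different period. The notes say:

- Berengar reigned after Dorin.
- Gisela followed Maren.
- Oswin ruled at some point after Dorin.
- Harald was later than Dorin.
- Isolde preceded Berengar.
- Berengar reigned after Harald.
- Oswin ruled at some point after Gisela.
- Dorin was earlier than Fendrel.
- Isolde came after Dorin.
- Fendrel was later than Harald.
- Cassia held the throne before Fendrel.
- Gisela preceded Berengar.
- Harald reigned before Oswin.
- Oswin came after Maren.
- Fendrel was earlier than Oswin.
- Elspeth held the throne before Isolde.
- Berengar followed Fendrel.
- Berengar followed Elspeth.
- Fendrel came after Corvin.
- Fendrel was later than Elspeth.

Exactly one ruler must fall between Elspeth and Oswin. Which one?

Fendrel

Tracing the constraints gives Elspeth → Fendrel → Oswin, so Fendrel sits after Elspeth and before Oswin.
No other ruler is forced both after Elspeth and before Oswin.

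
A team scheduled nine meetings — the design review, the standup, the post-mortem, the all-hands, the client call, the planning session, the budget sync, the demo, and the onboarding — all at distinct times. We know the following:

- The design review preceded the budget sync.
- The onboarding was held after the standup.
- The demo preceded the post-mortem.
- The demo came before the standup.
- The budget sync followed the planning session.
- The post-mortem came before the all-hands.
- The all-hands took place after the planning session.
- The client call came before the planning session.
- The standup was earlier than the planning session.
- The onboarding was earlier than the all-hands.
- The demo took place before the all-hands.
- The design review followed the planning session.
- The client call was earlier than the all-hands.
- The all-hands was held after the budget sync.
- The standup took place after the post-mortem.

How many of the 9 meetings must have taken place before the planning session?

4

Directly stated before the planning session: the client call and the standup.
The demo reaches the planning session via the demo → the standup → the planning session.
The post-mortem reaches the planning session via the post-mortem → the standup → the planning session.
No chain forces the onboarding (or any of the others) ahead of the planning session.
That's the client call, the demo, the post-mortem, and the standup — 4 in all.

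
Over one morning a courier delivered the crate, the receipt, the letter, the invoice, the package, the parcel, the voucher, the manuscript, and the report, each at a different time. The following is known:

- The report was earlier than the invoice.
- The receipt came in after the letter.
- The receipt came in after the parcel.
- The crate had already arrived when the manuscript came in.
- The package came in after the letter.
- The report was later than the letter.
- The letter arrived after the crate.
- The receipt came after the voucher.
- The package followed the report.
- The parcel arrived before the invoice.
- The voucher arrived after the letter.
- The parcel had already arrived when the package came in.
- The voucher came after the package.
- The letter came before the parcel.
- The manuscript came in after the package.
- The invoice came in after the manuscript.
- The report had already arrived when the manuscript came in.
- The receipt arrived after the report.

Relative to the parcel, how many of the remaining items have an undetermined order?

1

Forced before the parcel: the crate and the letter; forced after the parcel: the invoice, the manuscript, the package, the receipt, and the voucher.
That leaves the report with no forced order relative to the parcel — 1.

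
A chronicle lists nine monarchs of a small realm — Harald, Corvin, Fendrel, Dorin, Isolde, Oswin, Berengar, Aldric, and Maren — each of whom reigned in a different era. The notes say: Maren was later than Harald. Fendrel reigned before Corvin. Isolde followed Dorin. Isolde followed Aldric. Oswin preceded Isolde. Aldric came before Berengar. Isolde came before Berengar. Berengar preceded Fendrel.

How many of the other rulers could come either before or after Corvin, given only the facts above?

Forced before Corvin: Aldric, Berengar, Dorin, Fendrel, Isolde, and Oswin.
That leaves Harald and Maren with no forced order relative to Corvin — 2.

2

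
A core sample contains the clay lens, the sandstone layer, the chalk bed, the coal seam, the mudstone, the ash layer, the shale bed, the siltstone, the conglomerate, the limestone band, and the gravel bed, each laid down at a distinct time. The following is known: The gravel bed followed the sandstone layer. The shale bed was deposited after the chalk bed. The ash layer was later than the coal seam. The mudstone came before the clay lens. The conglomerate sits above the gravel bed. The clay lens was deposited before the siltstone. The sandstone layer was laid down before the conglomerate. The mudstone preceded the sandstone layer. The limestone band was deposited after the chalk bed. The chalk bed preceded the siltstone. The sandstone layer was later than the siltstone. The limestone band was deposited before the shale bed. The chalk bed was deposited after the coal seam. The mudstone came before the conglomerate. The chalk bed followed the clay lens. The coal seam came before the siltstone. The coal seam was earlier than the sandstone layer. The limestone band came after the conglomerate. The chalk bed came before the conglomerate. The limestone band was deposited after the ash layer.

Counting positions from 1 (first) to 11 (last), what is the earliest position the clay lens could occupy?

The mudstone must come before the clay lens — 1 forced predecessor.
Nothing else is forced ahead of the clay lens, so its earliest slot is position 1 + 1 = 2.

2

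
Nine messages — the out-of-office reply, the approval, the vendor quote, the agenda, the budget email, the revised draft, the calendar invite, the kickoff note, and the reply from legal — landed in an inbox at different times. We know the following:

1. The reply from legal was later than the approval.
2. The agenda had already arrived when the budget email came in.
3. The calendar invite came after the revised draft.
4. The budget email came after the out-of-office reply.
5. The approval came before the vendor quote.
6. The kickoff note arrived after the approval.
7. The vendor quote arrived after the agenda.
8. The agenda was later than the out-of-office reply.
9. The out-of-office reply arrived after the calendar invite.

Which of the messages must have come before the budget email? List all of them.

Directly stated before the budget email: the agenda and the out-of-office reply.
The calendar invite reaches the budget email via the calendar invite → the out-of-office reply → the budget email.
The revised draft reaches the budget email via the revised draft → the calendar invite → the out-of-office reply → the budget email.
No chain forces the kickoff note (or any of the others) ahead of the budget email.

the agenda, the calendar invite, the out-of-office reply, the revised draft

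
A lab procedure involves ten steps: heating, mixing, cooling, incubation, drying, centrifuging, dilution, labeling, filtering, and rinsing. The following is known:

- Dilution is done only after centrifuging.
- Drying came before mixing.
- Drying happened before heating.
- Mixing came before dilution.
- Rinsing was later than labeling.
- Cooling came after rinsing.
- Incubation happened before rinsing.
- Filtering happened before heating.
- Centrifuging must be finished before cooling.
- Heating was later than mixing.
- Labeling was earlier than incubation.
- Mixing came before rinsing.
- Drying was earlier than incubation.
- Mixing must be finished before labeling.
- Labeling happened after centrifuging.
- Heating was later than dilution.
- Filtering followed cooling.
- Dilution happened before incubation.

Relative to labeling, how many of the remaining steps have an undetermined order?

Forced before labeling: centrifuging, drying, and mixing; forced after labeling: cooling, filtering, heating, incubation, and rinsing.
That leaves dilution with no forced order relative to labeling — 1.

1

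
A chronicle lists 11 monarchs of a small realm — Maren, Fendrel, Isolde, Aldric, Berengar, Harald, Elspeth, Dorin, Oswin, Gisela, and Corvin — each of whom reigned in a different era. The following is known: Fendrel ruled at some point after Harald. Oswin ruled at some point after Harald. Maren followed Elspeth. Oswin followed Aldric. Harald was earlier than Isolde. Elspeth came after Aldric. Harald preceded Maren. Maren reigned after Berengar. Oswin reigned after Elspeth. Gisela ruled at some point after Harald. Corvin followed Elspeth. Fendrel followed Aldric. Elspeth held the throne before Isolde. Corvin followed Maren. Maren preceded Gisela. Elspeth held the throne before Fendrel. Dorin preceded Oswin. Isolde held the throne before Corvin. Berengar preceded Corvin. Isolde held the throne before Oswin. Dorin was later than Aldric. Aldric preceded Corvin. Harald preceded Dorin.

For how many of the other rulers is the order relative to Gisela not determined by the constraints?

Forced before Gisela: Aldric, Berengar, Elspeth, Harald, and Maren.
That leaves Corvin, Dorin, Fendrel, Isolde, and Oswin with no forced order relative to Gisela — 5.

5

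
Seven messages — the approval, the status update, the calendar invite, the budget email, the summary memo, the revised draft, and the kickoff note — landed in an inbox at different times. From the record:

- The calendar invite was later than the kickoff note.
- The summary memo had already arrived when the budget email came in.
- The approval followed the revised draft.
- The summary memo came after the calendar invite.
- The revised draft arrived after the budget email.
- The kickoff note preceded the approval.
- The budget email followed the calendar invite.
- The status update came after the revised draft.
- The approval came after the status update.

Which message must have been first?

The kickoff note has a chain of constraints placing it before every other message, so the kickoff note must be first.

the kickoff note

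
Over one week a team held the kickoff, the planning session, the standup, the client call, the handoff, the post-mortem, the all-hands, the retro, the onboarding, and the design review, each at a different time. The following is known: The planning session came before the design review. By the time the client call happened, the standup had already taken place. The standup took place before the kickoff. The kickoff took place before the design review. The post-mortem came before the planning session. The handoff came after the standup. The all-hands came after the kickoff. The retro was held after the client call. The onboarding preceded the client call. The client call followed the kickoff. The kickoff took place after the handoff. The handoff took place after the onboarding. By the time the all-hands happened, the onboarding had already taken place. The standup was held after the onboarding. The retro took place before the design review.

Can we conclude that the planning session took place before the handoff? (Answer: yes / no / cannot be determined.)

No chain of stated constraints runs from the planning session to the handoff, and none runs from the handoff to the planning session either.
So the relative order of the planning session and the handoff is not fixed by the given facts.

cannot be determined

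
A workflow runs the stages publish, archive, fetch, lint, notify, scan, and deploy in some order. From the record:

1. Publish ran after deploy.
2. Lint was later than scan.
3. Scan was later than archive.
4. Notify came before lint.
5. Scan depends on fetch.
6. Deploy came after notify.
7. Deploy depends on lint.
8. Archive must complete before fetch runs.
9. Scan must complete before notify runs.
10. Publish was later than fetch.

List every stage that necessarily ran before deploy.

archive, fetch, lint, notify, scan

Directly stated before deploy: lint and notify.
Archive reaches deploy via archive → scan → lint → deploy.
Fetch reaches deploy via fetch → scan → lint → deploy.
Scan reaches deploy via scan → lint → deploy.
No chain forces publish ahead of deploy.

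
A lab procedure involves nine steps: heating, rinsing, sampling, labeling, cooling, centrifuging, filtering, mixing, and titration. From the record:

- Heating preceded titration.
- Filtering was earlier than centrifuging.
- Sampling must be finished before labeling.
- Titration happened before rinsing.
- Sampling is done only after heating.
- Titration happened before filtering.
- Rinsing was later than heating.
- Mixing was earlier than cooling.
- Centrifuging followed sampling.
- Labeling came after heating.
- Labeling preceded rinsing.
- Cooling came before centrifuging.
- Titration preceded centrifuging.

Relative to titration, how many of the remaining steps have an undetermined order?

4

Forced before titration: heating; forced after titration: centrifuging, filtering, and rinsing.
That leaves cooling, labeling, mixing, and sampling with no forced order relative to titration — 4.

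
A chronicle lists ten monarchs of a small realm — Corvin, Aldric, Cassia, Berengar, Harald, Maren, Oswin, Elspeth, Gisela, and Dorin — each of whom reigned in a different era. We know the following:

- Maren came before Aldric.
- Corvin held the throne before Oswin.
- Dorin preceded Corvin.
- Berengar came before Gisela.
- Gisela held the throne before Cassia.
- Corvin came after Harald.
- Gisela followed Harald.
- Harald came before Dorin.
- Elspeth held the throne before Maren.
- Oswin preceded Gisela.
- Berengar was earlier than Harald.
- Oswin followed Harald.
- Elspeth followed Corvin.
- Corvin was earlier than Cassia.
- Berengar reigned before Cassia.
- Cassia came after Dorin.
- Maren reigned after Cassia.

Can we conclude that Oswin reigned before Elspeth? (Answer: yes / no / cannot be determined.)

No chain of stated constraints runs from Oswin to Elspeth, and none runs from Elspeth to Oswin either.
So the relative order of Oswin and Elspeth is not fixed by the given facts.

cannot be determined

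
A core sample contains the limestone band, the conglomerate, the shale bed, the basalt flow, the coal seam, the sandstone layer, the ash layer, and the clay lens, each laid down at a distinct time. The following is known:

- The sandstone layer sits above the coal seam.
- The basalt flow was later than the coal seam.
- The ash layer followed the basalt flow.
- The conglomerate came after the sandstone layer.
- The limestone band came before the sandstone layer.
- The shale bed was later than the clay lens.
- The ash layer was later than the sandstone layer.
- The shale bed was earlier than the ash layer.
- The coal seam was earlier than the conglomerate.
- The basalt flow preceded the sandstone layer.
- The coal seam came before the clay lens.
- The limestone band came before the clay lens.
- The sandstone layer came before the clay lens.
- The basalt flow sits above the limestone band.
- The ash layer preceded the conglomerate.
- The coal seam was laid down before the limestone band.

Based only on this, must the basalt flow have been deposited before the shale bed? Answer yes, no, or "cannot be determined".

yes

Chain the constraints: the basalt flow → the sandstone layer → the clay lens → the shale bed. Each link is directly stated, so the basalt flow comes before the shale bed.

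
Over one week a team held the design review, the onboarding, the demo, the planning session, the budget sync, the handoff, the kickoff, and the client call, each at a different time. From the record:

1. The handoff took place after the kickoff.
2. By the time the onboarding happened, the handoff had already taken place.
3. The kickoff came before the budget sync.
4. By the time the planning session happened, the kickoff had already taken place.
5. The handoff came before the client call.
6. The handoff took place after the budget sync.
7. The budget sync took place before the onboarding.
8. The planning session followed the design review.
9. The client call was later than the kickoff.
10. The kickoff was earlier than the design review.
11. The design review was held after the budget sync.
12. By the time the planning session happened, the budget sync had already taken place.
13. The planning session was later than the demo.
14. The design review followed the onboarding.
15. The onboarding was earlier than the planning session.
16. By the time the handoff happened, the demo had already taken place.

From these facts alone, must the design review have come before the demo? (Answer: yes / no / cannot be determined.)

no

Tracing the constraints gives the demo → the handoff → the onboarding → the design review, so the demo must come before the design review.
That means the design review cannot be before the demo.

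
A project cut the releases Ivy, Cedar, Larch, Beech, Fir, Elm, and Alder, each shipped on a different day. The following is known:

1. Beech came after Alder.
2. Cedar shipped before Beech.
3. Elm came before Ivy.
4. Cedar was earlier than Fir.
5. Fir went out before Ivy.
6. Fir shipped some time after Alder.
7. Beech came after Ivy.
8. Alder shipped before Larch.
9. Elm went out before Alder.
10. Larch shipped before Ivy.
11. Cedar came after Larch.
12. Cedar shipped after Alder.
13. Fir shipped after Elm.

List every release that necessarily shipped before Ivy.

Directly stated before Ivy: Elm, Fir, and Larch.
Alder reaches Ivy via Alder → Larch → Ivy.
Cedar reaches Ivy via Cedar → Fir → Ivy.

Alder, Cedar, Elm, Fir, Larch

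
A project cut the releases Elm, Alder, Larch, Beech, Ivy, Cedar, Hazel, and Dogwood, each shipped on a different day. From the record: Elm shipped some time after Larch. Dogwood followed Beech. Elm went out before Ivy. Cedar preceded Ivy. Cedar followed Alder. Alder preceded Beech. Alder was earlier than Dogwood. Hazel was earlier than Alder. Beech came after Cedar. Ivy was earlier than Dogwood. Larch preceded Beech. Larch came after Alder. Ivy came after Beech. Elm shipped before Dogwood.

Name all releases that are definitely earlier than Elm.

Directly stated before Elm: Larch.
Alder reaches Elm via Alder → Larch → Elm.
Hazel reaches Elm via Hazel → Alder → Larch → Elm.

Alder, Hazel, Larch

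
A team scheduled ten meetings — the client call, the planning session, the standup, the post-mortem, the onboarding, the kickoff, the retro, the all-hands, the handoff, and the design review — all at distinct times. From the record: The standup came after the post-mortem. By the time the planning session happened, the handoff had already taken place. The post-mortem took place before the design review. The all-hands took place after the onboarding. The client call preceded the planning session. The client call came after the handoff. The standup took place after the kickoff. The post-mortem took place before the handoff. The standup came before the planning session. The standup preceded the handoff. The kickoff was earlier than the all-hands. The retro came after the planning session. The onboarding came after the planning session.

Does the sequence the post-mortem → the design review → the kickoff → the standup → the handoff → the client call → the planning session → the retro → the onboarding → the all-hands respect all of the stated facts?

Check each stated constraint against the proposed order — e.g. the post-mortem is ahead of the handoff; the kickoff is ahead of the all-hands. Every pair is in the required order; nothing is violated.

yes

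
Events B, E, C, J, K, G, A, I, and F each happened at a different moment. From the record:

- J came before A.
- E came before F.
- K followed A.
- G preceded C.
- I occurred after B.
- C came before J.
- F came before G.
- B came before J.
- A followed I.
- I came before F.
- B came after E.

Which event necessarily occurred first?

E

E has a chain of constraints placing it before every other event, so E must be first.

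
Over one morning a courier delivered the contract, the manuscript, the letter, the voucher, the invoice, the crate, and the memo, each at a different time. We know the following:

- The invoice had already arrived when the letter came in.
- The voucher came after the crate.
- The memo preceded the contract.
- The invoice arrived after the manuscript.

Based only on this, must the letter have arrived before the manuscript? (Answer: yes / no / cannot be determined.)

no

Tracing the constraints gives the manuscript → the invoice → the letter, so the manuscript must come before the letter.
That means the letter cannot be before the manuscript.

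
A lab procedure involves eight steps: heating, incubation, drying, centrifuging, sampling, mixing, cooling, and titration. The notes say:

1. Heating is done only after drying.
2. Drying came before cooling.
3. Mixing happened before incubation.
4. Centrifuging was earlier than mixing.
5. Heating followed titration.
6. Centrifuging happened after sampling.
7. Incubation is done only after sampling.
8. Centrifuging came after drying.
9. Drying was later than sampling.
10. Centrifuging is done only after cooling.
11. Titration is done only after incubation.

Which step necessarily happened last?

heating

Every other step has a chain of constraints placing it before heating, so heating is last.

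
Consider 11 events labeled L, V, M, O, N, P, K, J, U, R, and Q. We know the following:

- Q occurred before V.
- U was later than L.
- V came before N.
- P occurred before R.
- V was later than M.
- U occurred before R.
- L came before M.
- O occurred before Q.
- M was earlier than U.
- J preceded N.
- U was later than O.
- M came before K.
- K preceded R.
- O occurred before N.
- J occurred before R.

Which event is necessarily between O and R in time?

U

Tracing the constraints gives O → U → R, so U sits after O and before R.
No other event is forced both after O and before R.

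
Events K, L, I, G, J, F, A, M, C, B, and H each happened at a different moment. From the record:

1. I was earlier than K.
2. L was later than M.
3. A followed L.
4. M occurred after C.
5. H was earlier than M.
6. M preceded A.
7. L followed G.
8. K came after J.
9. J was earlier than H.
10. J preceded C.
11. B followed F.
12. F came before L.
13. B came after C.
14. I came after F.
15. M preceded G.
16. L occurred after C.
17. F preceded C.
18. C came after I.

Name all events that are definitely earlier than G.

Directly stated before G: M.
C reaches G via C → M → G.
F reaches G via F → C → M → G.
H reaches G via H → M → G.
Likewise I and J each reach G by chaining the stated constraints.
No chain forces A (or any of the others) ahead of G.

C, F, H, I, J, M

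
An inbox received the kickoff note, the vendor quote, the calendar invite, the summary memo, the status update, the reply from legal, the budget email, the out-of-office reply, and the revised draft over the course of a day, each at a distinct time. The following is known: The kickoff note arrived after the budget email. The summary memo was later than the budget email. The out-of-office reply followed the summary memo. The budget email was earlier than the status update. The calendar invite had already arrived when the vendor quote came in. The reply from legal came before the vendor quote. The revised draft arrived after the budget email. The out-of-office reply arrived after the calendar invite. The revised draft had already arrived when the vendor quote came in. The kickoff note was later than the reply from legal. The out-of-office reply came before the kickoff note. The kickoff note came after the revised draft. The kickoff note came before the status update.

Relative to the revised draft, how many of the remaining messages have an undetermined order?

Forced before the revised draft: the budget email; forced after the revised draft: the kickoff note, the status update, and the vendor quote.
That leaves the calendar invite, the out-of-office reply, the reply from legal, and the summary memo with no forced order relative to the revised draft — 4.

4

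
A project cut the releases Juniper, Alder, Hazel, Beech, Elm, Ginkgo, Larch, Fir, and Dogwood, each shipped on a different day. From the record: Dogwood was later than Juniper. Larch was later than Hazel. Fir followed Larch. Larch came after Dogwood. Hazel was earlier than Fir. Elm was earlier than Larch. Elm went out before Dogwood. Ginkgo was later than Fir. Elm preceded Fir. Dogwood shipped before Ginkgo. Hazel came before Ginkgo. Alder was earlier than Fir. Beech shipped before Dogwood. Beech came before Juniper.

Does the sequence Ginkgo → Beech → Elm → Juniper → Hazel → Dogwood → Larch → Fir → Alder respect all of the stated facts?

The constraints require Hazel before Ginkgo, but in the proposed sequence Ginkgo appears ahead of Hazel. That one violation is enough.

no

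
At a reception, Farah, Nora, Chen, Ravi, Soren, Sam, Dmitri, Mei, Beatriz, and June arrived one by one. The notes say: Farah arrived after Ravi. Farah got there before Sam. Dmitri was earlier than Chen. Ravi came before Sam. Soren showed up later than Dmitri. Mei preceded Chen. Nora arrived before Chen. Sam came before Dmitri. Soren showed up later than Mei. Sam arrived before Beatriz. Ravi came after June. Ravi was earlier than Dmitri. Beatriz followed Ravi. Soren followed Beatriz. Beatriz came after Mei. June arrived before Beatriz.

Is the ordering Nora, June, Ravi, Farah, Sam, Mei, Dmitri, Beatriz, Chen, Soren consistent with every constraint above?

yes

Check each stated constraint against the proposed order — e.g. June is ahead of Beatriz; Nora is ahead of Chen. Every pair is in the required order; nothing is violated.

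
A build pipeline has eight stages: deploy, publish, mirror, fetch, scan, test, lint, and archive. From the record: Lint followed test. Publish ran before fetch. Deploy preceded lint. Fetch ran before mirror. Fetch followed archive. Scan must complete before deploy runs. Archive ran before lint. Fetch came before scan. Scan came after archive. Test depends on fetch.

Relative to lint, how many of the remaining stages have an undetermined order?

Forced before lint: archive, deploy, fetch, publish, scan, and test.
That leaves mirror with no forced order relative to lint — 1.

1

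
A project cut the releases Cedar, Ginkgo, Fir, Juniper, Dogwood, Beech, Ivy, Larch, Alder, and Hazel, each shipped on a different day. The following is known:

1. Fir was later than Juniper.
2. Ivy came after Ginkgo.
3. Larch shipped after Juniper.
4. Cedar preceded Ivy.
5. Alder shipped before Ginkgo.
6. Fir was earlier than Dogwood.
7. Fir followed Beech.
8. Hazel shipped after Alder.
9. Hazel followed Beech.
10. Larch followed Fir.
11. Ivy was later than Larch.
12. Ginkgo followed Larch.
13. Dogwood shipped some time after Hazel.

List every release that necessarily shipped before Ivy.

Directly stated before Ivy: Cedar, Ginkgo, and Larch.
Alder reaches Ivy via Alder → Ginkgo → Ivy.
Beech reaches Ivy via Beech → Fir → Larch → Ivy.
Fir reaches Ivy via Fir → Larch → Ivy.
Likewise Juniper reaches Ivy by chaining the stated constraints.

Alder, Beech, Cedar, Fir, Ginkgo, Juniper, Larch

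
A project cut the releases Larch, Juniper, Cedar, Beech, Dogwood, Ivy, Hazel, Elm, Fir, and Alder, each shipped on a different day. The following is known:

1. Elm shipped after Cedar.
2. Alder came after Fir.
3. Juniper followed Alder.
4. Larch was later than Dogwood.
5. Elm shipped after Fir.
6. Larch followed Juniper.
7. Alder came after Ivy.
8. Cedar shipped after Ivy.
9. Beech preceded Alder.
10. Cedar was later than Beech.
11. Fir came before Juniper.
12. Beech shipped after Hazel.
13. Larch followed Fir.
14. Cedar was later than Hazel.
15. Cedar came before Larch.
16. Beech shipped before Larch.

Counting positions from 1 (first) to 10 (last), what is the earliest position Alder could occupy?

5

Beech, Fir, Hazel, and Ivy must all come before Alder — 4 forced predecessors.
Nothing else is forced ahead of Alder, so its earliest slot is position 4 + 1 = 5.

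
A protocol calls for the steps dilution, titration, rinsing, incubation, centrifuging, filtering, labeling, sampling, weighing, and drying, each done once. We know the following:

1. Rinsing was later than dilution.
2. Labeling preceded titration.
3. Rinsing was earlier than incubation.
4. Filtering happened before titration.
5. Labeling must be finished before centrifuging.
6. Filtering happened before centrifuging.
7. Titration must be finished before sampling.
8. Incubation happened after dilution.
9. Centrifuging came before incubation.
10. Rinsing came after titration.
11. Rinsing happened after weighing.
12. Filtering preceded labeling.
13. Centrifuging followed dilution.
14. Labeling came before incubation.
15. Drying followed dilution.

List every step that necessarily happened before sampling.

Directly stated before sampling: titration.
Filtering reaches sampling via filtering → titration → sampling.
Labeling reaches sampling via labeling → titration → sampling.

filtering, labeling, titration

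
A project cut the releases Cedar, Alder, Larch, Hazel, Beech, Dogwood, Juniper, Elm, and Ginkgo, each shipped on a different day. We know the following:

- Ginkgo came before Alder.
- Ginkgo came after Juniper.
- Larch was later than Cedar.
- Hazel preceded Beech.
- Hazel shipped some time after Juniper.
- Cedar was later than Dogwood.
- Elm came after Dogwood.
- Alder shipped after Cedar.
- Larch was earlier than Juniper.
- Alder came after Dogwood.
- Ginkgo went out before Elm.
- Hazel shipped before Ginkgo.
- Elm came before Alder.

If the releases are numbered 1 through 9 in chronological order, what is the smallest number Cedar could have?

2

Dogwood must come before Cedar — 1 forced predecessor.
Nothing else is forced ahead of Cedar, so its earliest slot is position 1 + 1 = 2.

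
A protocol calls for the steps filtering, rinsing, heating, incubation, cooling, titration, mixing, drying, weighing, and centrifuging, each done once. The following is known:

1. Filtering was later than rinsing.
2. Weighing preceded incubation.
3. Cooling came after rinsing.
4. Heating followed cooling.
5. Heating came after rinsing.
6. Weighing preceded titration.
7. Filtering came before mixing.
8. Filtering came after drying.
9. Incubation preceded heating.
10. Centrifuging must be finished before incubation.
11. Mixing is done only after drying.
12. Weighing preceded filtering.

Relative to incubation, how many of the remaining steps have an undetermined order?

6

Forced before incubation: centrifuging and weighing; forced after incubation: heating.
That leaves cooling, drying, filtering, mixing, rinsing, and titration with no forced order relative to incubation — 6.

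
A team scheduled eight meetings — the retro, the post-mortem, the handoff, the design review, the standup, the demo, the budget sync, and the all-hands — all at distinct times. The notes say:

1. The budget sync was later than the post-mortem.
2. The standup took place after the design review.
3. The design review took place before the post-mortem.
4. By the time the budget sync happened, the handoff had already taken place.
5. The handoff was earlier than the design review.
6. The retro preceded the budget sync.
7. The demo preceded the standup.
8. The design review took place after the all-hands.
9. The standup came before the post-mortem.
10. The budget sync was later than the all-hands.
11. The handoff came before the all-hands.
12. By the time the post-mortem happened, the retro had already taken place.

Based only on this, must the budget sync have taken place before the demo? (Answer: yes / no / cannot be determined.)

Tracing the constraints gives the demo → the standup → the post-mortem → the budget sync, so the demo must come before the budget sync.
That means the budget sync cannot be before the demo.

no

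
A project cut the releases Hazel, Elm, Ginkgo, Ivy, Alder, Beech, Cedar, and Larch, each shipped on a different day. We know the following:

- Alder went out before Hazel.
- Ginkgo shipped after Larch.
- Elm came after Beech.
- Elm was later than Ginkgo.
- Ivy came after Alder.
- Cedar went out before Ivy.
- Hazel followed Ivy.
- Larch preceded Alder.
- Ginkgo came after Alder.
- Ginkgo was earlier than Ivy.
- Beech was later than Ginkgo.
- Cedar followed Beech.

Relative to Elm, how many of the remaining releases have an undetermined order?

Forced before Elm: Alder, Beech, Ginkgo, and Larch.
That leaves Cedar, Hazel, and Ivy with no forced order relative to Elm — 3.

3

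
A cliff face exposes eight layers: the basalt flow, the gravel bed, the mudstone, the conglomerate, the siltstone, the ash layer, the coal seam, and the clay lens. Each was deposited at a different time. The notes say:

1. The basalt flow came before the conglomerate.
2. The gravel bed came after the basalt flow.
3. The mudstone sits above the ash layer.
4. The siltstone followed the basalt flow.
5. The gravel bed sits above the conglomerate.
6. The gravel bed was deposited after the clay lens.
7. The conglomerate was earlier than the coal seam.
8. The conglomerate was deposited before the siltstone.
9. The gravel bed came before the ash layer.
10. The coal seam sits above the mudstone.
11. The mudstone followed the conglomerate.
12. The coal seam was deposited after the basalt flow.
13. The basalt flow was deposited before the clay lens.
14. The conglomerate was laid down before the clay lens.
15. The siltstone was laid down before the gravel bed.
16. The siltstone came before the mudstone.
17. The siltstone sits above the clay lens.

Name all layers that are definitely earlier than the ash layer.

Directly stated before the ash layer: the gravel bed.
The basalt flow reaches the ash layer via the basalt flow → the gravel bed → the ash layer.
The clay lens reaches the ash layer via the clay lens → the gravel bed → the ash layer.
The conglomerate reaches the ash layer via the conglomerate → the gravel bed → the ash layer.
Likewise the siltstone reaches the ash layer by chaining the stated constraints.
No chain forces the mudstone (or any of the others) ahead of the ash layer.

the basalt flow, the clay lens, the conglomerate, the gravel bed, the siltstone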